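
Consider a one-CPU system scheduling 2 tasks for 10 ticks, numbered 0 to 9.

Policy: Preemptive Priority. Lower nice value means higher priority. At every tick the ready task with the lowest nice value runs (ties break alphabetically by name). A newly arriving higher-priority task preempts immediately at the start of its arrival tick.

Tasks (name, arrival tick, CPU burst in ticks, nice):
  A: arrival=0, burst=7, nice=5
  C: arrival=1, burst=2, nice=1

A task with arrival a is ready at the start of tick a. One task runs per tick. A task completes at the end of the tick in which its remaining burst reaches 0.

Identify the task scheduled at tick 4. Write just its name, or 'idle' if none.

running at tick 4 = A

t=0: ready={A} → run A
t=1: ready={A,C} → run C
t=2: ready={A,C} → run C
t=3: ready={A} → run A
t=4: ready={A} → run A
t=5: ready={A} → run A
t=6: ready={A} → run A
t=7: ready={A} → run A
t=8: ready={A} → run A
t=9: (idle)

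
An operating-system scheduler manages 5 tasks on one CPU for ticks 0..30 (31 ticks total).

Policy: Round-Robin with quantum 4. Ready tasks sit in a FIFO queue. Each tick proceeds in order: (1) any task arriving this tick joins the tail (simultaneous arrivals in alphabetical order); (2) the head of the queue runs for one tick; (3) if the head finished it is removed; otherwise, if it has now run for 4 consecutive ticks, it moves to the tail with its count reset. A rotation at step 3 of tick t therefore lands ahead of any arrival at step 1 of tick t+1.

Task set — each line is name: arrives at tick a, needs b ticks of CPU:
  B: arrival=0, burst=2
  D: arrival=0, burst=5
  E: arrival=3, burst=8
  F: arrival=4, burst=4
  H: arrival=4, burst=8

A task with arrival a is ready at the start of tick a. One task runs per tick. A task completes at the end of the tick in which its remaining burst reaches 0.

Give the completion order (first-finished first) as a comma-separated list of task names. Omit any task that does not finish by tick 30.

t=0: queue=[B,D] q_used=0 → run B
t=1: queue=[B,D] q_used=1 → run B
t=2: queue=[D] q_used=0 → run D
t=3: queue=[D,E] q_used=1 → run D
t=4: queue=[D,E,F,H] q_used=2 → run D
t=5: queue=[D,E,F,H] q_used=3 → run D
t=6: queue=[E,F,H,D] q_used=0 → run E
t=7: queue=[E,F,H,D] q_used=1 → run E
t=8: queue=[E,F,H,D] q_used=2 → run E
t=9: queue=[E,F,H,D] q_used=3 → run E
t=10: queue=[F,H,D,E] q_used=0 → run F
t=11: queue=[F,H,D,E] q_used=1 → run F
t=12: queue=[F,H,D,E] q_used=2 → run F
t=13: queue=[F,H,D,E] q_used=3 → run F
t=14: queue=[H,D,E] q_used=0 → run H
t=15: queue=[H,D,E] q_used=1 → run H
t=16: queue=[H,D,E] q_used=2 → run H
t=17: queue=[H,D,E] q_used=3 → run H
t=18: queue=[D,E,H] q_used=0 → run D
t=19: queue=[E,H] q_used=0 → run E
t=20: queue=[E,H] q_used=1 → run E
t=21: queue=[E,H] q_used=2 → run E
t=22: queue=[E,H] q_used=3 → run E
t=23: queue=[H] q_used=0 → run H
t=24: queue=[H] q_used=1 → run H
t=25: queue=[H] q_used=2 → run H
t=26: queue=[H] q_used=3 → run H
t=27: (idle)
t=28: (idle)
t=29: (idle)
t=30: (idle)

completion order = B, F, D, E, H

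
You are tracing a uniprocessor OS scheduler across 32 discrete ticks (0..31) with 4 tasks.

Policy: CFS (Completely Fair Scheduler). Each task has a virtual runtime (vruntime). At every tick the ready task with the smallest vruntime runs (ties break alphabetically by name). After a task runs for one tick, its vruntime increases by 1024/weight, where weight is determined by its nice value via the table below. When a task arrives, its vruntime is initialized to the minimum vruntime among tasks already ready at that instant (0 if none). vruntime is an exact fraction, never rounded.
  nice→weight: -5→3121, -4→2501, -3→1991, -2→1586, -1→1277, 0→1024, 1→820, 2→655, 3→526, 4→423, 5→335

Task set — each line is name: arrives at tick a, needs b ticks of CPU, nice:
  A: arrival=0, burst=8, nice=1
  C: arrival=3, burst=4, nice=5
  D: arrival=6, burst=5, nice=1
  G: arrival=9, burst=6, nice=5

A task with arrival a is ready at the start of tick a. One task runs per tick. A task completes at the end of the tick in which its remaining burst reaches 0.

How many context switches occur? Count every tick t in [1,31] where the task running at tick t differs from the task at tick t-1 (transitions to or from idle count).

t=0: vr[A=0] → run A
t=1: vr[A=256/205] → run A
t=2: vr[A=512/205] → run A
t=3: vr[A=768/205 C=768/205] → run A
t=4: vr[A=1024/205 C=768/205] → run C
t=5: vr[A=1024/205 C=18688/2747] → run A
t=6: vr[A=256/41 C=18688/2747 D=256/41] → run A
t=7: vr[A=1536/205 C=18688/2747 D=256/41] → run D
t=8: vr[A=1536/205 C=18688/2747 D=1536/205] → run C
t=9: vr[A=1536/205 C=135424/13735 D=1536/205 G=1536/205] → run A
t=10: vr[A=1792/205 C=135424/13735 D=1536/205 G=1536/205] → run D
t=11: vr[A=1792/205 C=135424/13735 D=1792/205 G=1536/205] → run G
t=12: vr[A=1792/205 C=135424/13735 D=1792/205 G=144896/13735] → run A
t=13: vr[C=135424/13735 D=1792/205 G=144896/13735] → run D
t=14: vr[C=135424/13735 D=2048/205 G=144896/13735] → run C
t=15: vr[C=177408/13735 D=2048/205 G=144896/13735] → run D
t=16: vr[C=177408/13735 D=2304/205 G=144896/13735] → run G
t=17: vr[C=177408/13735 D=2304/205 G=37376/2747] → run D
t=18: vr[C=177408/13735 G=37376/2747] → run C
t=19: vr[G=37376/2747] → run G
t=20: vr[G=228864/13735] → run G
t=21: vr[G=270848/13735] → run G
t=22: vr[G=312832/13735] → run G
t=23: (idle)
t=24: (idle)
t=25: (idle)
t=26: (idle)
t=27: (idle)
t=28: (idle)
t=29: (idle)
t=30: (idle)
t=31: (idle)

context switches = 16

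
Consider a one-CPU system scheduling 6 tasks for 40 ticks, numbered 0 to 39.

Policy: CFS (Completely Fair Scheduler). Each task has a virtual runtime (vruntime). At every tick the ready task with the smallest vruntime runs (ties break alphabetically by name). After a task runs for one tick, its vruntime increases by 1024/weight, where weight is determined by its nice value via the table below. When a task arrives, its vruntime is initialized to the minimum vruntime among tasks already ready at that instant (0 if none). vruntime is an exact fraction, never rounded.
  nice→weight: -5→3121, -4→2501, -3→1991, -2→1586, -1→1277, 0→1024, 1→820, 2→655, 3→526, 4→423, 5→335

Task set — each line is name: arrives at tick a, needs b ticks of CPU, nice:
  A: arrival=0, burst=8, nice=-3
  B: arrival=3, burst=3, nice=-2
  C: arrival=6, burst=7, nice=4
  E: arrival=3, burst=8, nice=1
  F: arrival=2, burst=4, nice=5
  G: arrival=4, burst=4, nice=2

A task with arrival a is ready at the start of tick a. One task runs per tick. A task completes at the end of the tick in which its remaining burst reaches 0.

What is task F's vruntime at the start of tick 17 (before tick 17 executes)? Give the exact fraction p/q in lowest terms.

vruntime(F, start of tick 17) = 2724864/666985

t=0: vr[A=0] → run A
t=1: vr[A=1024/1991] → run A
t=2: vr[A=2048/1991 F=2048/1991] → run A
t=3: vr[A=3072/1991 B=2048/1991 E=2048/1991 F=2048/1991] → run B
t=4: vr[A=3072/1991 B=2643456/1578863 E=2048/1991 F=2048/1991 G=2048/1991] → run E
t=5: vr[A=3072/1991 B=2643456/1578863 E=929536/408155 F=2048/1991 G=2048/1991] → run F
t=6: vr[A=3072/1991 B=2643456/1578863 C=2048/1991 E=929536/408155 F=2724864/666985 G=2048/1991] → run C
t=7: vr[A=3072/1991 B=2643456/1578863 C=2905088/842193 E=929536/408155 F=2724864/666985 G=2048/1991] → run G
t=8: vr[A=3072/1991 B=2643456/1578863 C=2905088/842193 E=929536/408155 F=2724864/666985 G=3380224/1304105] → run A
t=9: vr[A=4096/1991 B=2643456/1578863 C=2905088/842193 E=929536/408155 F=2724864/666985 G=3380224/1304105] → run B
t=10: vr[A=4096/1991 B=3662848/1578863 C=2905088/842193 E=929536/408155 F=2724864/666985 G=3380224/1304105] → run A
t=11: vr[A=5120/1991 B=3662848/1578863 C=2905088/842193 E=929536/408155 F=2724864/666985 G=3380224/1304105] → run E
t=12: vr[A=5120/1991 B=3662848/1578863 C=2905088/842193 E=1439232/408155 F=2724864/666985 G=3380224/1304105] → run B
t=13: vr[A=5120/1991 C=2905088/842193 E=1439232/408155 F=2724864/666985 G=3380224/1304105] → run A
t=14: vr[A=6144/1991 C=2905088/842193 E=1439232/408155 F=2724864/666985 G=3380224/1304105] → run G
t=15: vr[A=6144/1991 C=2905088/842193 E=1439232/408155 F=2724864/666985 G=5419008/1304105] → run A
t=16: vr[A=7168/1991 C=2905088/842193 E=1439232/408155 F=2724864/666985 G=5419008/1304105] → run C
t=17: vr[A=7168/1991 C=4943872/842193 E=1439232/408155 F=2724864/666985 G=5419008/1304105] → run E
t=18: vr[A=7168/1991 C=4943872/842193 E=1948928/408155 F=2724864/666985 G=5419008/1304105] → run A
t=19: vr[C=4943872/842193 E=1948928/408155 F=2724864/666985 G=5419008/1304105] → run F
t=20: vr[C=4943872/842193 E=1948928/408155 F=4763648/666985 G=5419008/1304105] → run G
t=21: vr[C=4943872/842193 E=1948928/408155 F=4763648/666985 G=7457792/1304105] → run E
t=22: vr[C=4943872/842193 E=2458624/408155 F=4763648/666985 G=7457792/1304105] → run G
t=23: vr[C=4943872/842193 E=2458624/408155 F=4763648/666985] → run C
t=24: vr[C=2327552/280731 E=2458624/408155 F=4763648/666985] → run E
t=25: vr[C=2327552/280731 E=593664/81631 F=4763648/666985] → run F
t=26: vr[C=2327552/280731 E=593664/81631 F=6802432/666985] → run E
t=27: vr[C=2327552/280731 E=3478016/408155 F=6802432/666985] → run C
t=28: vr[C=9021440/842193 E=3478016/408155 F=6802432/666985] → run E
t=29: vr[C=9021440/842193 E=3987712/408155 F=6802432/666985] → run E
t=30: vr[C=9021440/842193 F=6802432/666985] → run F
t=31: vr[C=9021440/842193] → run C
t=32: vr[C=11060224/842193] → run C
t=33: vr[C=4366336/280731] → run C
t=34: (idle)
t=35: (idle)
t=36: (idle)
t=37: (idle)
t=38: (idle)
t=39: (idle)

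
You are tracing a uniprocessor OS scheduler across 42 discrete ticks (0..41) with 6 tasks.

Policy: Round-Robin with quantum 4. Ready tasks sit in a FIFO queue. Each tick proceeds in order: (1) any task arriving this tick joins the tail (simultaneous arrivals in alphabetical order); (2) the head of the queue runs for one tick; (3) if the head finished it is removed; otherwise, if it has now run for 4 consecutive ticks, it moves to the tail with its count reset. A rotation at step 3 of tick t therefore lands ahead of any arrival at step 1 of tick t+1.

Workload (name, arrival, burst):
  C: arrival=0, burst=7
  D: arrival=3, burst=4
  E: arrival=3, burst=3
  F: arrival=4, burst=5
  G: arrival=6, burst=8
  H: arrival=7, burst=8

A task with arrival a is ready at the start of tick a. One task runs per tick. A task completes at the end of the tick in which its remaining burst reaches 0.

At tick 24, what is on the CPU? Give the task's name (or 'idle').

running at tick 24 = H

t=0: queue=[C] q_used=0 → run C
t=1: queue=[C] q_used=1 → run C
t=2: queue=[C] q_used=2 → run C
t=3: queue=[C,D,E] q_used=3 → run C
t=4: queue=[D,E,C,F] q_used=0 → run D
t=5: queue=[D,E,C,F] q_used=1 → run D
t=6: queue=[D,E,C,F,G] q_used=2 → run D
t=7: queue=[D,E,C,F,G,H] q_used=3 → run D
t=8: queue=[E,C,F,G,H] q_used=0 → run E
t=9: queue=[E,C,F,G,H] q_used=1 → run E
t=10: queue=[E,C,F,G,H] q_used=2 → run E
t=11: queue=[C,F,G,H] q_used=0 → run C
t=12: queue=[C,F,G,H] q_used=1 → run C
t=13: queue=[C,F,G,H] q_used=2 → run C
t=14: queue=[F,G,H] q_used=0 → run F
t=15: queue=[F,G,H] q_used=1 → run F
t=16: queue=[F,G,H] q_used=2 → run F
t=17: queue=[F,G,H] q_used=3 → run F
t=18: queue=[G,H,F] q_used=0 → run G
t=19: queue=[G,H,F] q_used=1 → run G
t=20: queue=[G,H,F] q_used=2 → run G
t=21: queue=[G,H,F] q_used=3 → run G
t=22: queue=[H,F,G] q_used=0 → run H
t=23: queue=[H,F,G] q_used=1 → run H
t=24: queue=[H,F,G] q_used=2 → run H
t=25: queue=[H,F,G] q_used=3 → run H
t=26: queue=[F,G,H] q_used=0 → run F
t=27: queue=[G,H] q_used=0 → run G
t=28: queue=[G,H] q_used=1 → run G
t=29: queue=[G,H] q_used=2 → run G
t=30: queue=[G,H] q_used=3 → run G
t=31: queue=[H] q_used=0 → run H
t=32: queue=[H] q_used=1 → run H
t=33: queue=[H] q_used=2 → run H
t=34: queue=[H] q_used=3 → run H
t=35: (idle)
t=36: (idle)
t=37: (idle)
t=38: (idle)
t=39: (idle)
t=40: (idle)
t=41: (idle)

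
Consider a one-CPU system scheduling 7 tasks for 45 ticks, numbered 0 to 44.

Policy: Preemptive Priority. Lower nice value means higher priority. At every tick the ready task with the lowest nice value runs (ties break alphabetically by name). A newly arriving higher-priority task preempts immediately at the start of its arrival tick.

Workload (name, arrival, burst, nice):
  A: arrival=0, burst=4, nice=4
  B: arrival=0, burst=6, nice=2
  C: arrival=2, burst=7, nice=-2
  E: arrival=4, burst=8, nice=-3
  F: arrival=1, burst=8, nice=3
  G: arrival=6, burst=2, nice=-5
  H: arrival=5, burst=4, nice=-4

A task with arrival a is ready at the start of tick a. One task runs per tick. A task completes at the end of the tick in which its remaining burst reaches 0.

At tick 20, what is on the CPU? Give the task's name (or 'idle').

t=0: ready={A,B} → run B
t=1: ready={A,B,F} → run B
t=2: ready={A,B,C,F} → run C
t=3: ready={A,B,C,F} → run C
t=4: ready={A,B,C,E,F} → run E
t=5: ready={A,B,C,E,F,H} → run H
t=6: ready={A,B,C,E,F,G,H} → run G
t=7: ready={A,B,C,E,F,G,H} → run G
t=8: ready={A,B,C,E,F,H} → run H
t=9: ready={A,B,C,E,F,H} → run H
t=10: ready={A,B,C,E,F,H} → run H
t=11: ready={A,B,C,E,F} → run E
t=12: ready={A,B,C,E,F} → run E
t=13: ready={A,B,C,E,F} → run E
t=14: ready={A,B,C,E,F} → run E
t=15: ready={A,B,C,E,F} → run E
t=16: ready={A,B,C,E,F} → run E
t=17: ready={A,B,C,E,F} → run E
t=18: ready={A,B,C,F} → run C
t=19: ready={A,B,C,F} → run C
t=20: ready={A,B,C,F} → run C
t=21: ready={A,B,C,F} → run C
t=22: ready={A,B,C,F} → run C
t=23: ready={A,B,F} → run B
t=24: ready={A,B,F} → run B
t=25: ready={A,B,F} → run B
t=26: ready={A,B,F} → run B
t=27: ready={A,F} → run F
t=28: ready={A,F} → run F
t=29: ready={A,F} → run F
t=30: ready={A,F} → run F
t=31: ready={A,F} → run F
t=32: ready={A,F} → run F
t=33: ready={A,F} → run F
t=34: ready={A,F} → run F
t=35: ready={A} → run A
t=36: ready={A} → run A
t=37: ready={A} → run A
t=38: ready={A} → run A
t=39: (idle)
t=40: (idle)
t=41: (idle)
t=42: (idle)
t=43: (idle)
t=44: (idle)

running at tick 20 = C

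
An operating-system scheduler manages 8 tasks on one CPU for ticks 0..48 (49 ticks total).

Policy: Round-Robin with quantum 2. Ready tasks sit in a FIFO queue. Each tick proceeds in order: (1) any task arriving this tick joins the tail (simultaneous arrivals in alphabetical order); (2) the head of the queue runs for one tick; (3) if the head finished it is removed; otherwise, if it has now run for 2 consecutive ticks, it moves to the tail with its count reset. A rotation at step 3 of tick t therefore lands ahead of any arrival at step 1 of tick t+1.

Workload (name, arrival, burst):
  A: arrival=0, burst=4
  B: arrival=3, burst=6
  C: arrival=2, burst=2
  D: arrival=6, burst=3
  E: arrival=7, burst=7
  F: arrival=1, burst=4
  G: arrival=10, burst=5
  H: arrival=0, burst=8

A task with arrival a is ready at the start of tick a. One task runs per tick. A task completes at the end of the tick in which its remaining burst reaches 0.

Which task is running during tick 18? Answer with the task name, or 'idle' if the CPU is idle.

running at tick 18 = E

t=0: queue=[A,H] q_used=0 → run A
t=1: queue=[A,H,F] q_used=1 → run A
t=2: queue=[H,F,A,C] q_used=0 → run H
t=3: queue=[H,F,A,C,B] q_used=1 → run H
t=4: queue=[F,A,C,B,H] q_used=0 → run F
t=5: queue=[F,A,C,B,H] q_used=1 → run F
t=6: queue=[A,C,B,H,F,D] q_used=0 → run A
t=7: queue=[A,C,B,H,F,D,E] q_used=1 → run A
t=8: queue=[C,B,H,F,D,E] q_used=0 → run C
t=9: queue=[C,B,H,F,D,E] q_used=1 → run C
t=10: queue=[B,H,F,D,E,G] q_used=0 → run B
t=11: queue=[B,H,F,D,E,G] q_used=1 → run B
t=12: queue=[H,F,D,E,G,B] q_used=0 → run H
t=13: queue=[H,F,D,E,G,B] q_used=1 → run H
t=14: queue=[F,D,E,G,B,H] q_used=0 → run F
t=15: queue=[F,D,E,G,B,H] q_used=1 → run F
t=16: queue=[D,E,G,B,H] q_used=0 → run D
t=17: queue=[D,E,G,B,H] q_used=1 → run D
t=18: queue=[E,G,B,H,D] q_used=0 → run E
t=19: queue=[E,G,B,H,D] q_used=1 → run E
t=20: queue=[G,B,H,D,E] q_used=0 → run G
t=21: queue=[G,B,H,D,E] q_used=1 → run G
t=22: queue=[B,H,D,E,G] q_used=0 → run B
t=23: queue=[B,H,D,E,G] q_used=1 → run B
t=24: queue=[H,D,E,G,B] q_used=0 → run H
t=25: queue=[H,D,E,G,B] q_used=1 → run H
t=26: queue=[D,E,G,B,H] q_used=0 → run D
t=27: queue=[E,G,B,H] q_used=0 → run E
t=28: queue=[E,G,B,H] q_used=1 → run E
t=29: queue=[G,B,H,E] q_used=0 → run G
t=30: queue=[G,B,H,E] q_used=1 → run G
t=31: queue=[B,H,E,G] q_used=0 → run B
t=32: queue=[B,H,E,G] q_used=1 → run B
t=33: queue=[H,E,G] q_used=0 → run H
t=34: queue=[H,E,G] q_used=1 → run H
t=35: queue=[E,G] q_used=0 → run E
t=36: queue=[E,G] q_used=1 → run E
t=37: queue=[G,E] q_used=0 → run G
t=38: queue=[E] q_used=0 → run E
t=39: (idle)
t=40: (idle)
t=41: (idle)
t=42: (idle)
t=43: (idle)
t=44: (idle)
t=45: (idle)
t=46: (idle)
t=47: (idle)
t=48: (idle)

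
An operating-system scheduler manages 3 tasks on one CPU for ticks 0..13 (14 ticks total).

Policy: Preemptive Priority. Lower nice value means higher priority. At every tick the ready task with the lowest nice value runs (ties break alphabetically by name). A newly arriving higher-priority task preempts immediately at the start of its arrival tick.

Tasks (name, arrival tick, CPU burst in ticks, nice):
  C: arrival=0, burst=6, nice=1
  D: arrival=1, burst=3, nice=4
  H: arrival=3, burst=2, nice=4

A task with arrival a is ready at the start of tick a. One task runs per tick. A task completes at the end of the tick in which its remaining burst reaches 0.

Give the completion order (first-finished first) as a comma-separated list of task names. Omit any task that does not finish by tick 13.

completion order = C, D, H

t=0: ready={C} → run C
t=1: ready={C,D} → run C
t=2: ready={C,D} → run C
t=3: ready={C,D,H} → run C
t=4: ready={C,D,H} → run C
t=5: ready={C,D,H} → run C
t=6: ready={D,H} → run D
t=7: ready={D,H} → run D
t=8: ready={D,H} → run D
t=9: ready={H} → run H
t=10: ready={H} → run H
t=11: (idle)
t=12: (idle)
t=13: (idle)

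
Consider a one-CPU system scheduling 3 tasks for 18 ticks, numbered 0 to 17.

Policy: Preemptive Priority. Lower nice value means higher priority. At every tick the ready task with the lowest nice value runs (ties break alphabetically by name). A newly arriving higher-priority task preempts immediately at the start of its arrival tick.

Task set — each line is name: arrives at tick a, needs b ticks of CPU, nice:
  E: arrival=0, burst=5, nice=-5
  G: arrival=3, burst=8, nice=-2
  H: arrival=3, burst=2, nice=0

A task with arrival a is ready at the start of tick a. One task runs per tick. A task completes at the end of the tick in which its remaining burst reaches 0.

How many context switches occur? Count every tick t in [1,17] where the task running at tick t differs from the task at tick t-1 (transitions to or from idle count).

t=0: ready={E} → run E
t=1: ready={E} → run E
t=2: ready={E} → run E
t=3: ready={E,G,H} → run E
t=4: ready={E,G,H} → run E
t=5: ready={G,H} → run G
t=6: ready={G,H} → run G
t=7: ready={G,H} → run G
t=8: ready={G,H} → run G
t=9: ready={G,H} → run G
t=10: ready={G,H} → run G
t=11: ready={G,H} → run G
t=12: ready={G,H} → run G
t=13: ready={H} → run H
t=14: ready={H} → run H
t=15: (idle)
t=16: (idle)
t=17: (idle)

context switches = 3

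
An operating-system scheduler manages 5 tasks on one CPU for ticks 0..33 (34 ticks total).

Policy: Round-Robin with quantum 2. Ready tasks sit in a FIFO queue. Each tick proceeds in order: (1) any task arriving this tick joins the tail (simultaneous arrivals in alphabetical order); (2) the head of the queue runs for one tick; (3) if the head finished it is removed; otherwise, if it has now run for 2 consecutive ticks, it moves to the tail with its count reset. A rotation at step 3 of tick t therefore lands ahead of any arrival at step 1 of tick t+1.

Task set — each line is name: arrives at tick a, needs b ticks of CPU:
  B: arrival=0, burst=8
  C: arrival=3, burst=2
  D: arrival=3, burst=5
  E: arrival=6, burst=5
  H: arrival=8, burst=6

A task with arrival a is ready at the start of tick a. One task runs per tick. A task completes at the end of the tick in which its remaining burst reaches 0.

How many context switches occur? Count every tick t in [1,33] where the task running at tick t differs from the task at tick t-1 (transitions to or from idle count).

context switches = 13

t=0: queue=[B] q_used=0 → run B
t=1: queue=[B] q_used=1 → run B
t=2: queue=[B] q_used=0 → run B
t=3: queue=[B,C,D] q_used=1 → run B
t=4: queue=[C,D,B] q_used=0 → run C
t=5: queue=[C,D,B] q_used=1 → run C
t=6: queue=[D,B,E] q_used=0 → run D
t=7: queue=[D,B,E] q_used=1 → run D
t=8: queue=[B,E,D,H] q_used=0 → run B
t=9: queue=[B,E,D,H] q_used=1 → run B
t=10: queue=[E,D,H,B] q_used=0 → run E
t=11: queue=[E,D,H,B] q_used=1 → run E
t=12: queue=[D,H,B,E] q_used=0 → run D
t=13: queue=[D,H,B,E] q_used=1 → run D
t=14: queue=[H,B,E,D] q_used=0 → run H
t=15: queue=[H,B,E,D] q_used=1 → run H
t=16: queue=[B,E,D,H] q_used=0 → run B
t=17: queue=[B,E,D,H] q_used=1 → run B
t=18: queue=[E,D,H] q_used=0 → run E
t=19: queue=[E,D,H] q_used=1 → run E
t=20: queue=[D,H,E] q_used=0 → run D
t=21: queue=[H,E] q_used=0 → run H
t=22: queue=[H,E] q_used=1 → run H
t=23: queue=[E,H] q_used=0 → run E
t=24: queue=[H] q_used=0 → run H
t=25: queue=[H] q_used=1 → run H
t=26: (idle)
t=27: (idle)
t=28: (idle)
t=29: (idle)
t=30: (idle)
t=31: (idle)
t=32: (idle)
t=33: (idle)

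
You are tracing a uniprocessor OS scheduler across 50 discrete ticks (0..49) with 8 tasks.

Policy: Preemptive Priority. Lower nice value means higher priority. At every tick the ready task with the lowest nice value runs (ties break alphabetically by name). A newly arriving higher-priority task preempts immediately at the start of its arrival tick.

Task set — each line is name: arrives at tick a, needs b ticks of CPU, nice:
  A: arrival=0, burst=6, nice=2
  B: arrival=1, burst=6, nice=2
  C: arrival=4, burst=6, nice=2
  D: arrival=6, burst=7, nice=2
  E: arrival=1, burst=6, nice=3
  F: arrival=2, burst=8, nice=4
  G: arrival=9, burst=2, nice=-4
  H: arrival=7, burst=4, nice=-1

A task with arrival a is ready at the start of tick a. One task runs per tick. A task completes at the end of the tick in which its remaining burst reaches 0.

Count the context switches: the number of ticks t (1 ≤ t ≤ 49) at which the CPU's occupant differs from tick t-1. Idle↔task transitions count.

t=0: ready={A} → run A
t=1: ready={A,B,E} → run A
t=2: ready={A,B,E,F} → run A
t=3: ready={A,B,E,F} → run A
t=4: ready={A,B,C,E,F} → run A
t=5: ready={A,B,C,E,F} → run A
t=6: ready={B,C,D,E,F} → run B
t=7: ready={B,C,D,E,F,H} → run H
t=8: ready={B,C,D,E,F,H} → run H
t=9: ready={B,C,D,E,F,G,H} → run G
t=10: ready={B,C,D,E,F,G,H} → run G
t=11: ready={B,C,D,E,F,H} → run H
t=12: ready={B,C,D,E,F,H} → run H
t=13: ready={B,C,D,E,F} → run B
t=14: ready={B,C,D,E,F} → run B
t=15: ready={B,C,D,E,F} → run B
t=16: ready={B,C,D,E,F} → run B
t=17: ready={B,C,D,E,F} → run B
t=18: ready={C,D,E,F} → run C
t=19: ready={C,D,E,F} → run C
t=20: ready={C,D,E,F} → run C
t=21: ready={C,D,E,F} → run C
t=22: ready={C,D,E,F} → run C
t=23: ready={C,D,E,F} → run C
t=24: ready={D,E,F} → run D
t=25: ready={D,E,F} → run D
t=26: ready={D,E,F} → run D
t=27: ready={D,E,F} → run D
t=28: ready={D,E,F} → run D
t=29: ready={D,E,F} → run D
t=30: ready={D,E,F} → run D
t=31: ready={E,F} → run E
t=32: ready={E,F} → run E
t=33: ready={E,F} → run E
t=34: ready={E,F} → run E
t=35: ready={E,F} → run E
t=36: ready={E,F} → run E
t=37: ready={F} → run F
t=38: ready={F} → run F
t=39: ready={F} → run F
t=40: ready={F} → run F
t=41: ready={F} → run F
t=42: ready={F} → run F
t=43: ready={F} → run F
t=44: ready={F} → run F
t=45: (idle)
t=46: (idle)
t=47: (idle)
t=48: (idle)
t=49: (idle)

context switches = 10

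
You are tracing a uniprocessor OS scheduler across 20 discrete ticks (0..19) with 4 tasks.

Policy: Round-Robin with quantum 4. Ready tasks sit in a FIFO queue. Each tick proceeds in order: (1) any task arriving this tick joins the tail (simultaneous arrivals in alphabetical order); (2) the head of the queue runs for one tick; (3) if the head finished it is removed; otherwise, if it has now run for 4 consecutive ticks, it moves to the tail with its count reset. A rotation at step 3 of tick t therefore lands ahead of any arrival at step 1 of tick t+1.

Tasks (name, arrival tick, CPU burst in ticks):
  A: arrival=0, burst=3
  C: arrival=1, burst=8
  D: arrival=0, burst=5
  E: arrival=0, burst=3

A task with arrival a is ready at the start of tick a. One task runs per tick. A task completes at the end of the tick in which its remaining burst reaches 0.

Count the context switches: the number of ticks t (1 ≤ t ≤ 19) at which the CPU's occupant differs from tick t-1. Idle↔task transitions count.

context switches = 6

t=0: queue=[A,D,E] q_used=0 → run A
t=1: queue=[A,D,E,C] q_used=1 → run A
t=2: queue=[A,D,E,C] q_used=2 → run A
t=3: queue=[D,E,C] q_used=0 → run D
t=4: queue=[D,E,C] q_used=1 → run D
t=5: queue=[D,E,C] q_used=2 → run D
t=6: queue=[D,E,C] q_used=3 → run D
t=7: queue=[E,C,D] q_used=0 → run E
t=8: queue=[E,C,D] q_used=1 → run E
t=9: queue=[E,C,D] q_used=2 → run E
t=10: queue=[C,D] q_used=0 → run C
t=11: queue=[C,D] q_used=1 → run C
t=12: queue=[C,D] q_used=2 → run C
t=13: queue=[C,D] q_used=3 → run C
t=14: queue=[D,C] q_used=0 → run D
t=15: queue=[C] q_used=0 → run C
t=16: queue=[C] q_used=1 → run C
t=17: queue=[C] q_used=2 → run C
t=18: queue=[C] q_used=3 → run C
t=19: (idle)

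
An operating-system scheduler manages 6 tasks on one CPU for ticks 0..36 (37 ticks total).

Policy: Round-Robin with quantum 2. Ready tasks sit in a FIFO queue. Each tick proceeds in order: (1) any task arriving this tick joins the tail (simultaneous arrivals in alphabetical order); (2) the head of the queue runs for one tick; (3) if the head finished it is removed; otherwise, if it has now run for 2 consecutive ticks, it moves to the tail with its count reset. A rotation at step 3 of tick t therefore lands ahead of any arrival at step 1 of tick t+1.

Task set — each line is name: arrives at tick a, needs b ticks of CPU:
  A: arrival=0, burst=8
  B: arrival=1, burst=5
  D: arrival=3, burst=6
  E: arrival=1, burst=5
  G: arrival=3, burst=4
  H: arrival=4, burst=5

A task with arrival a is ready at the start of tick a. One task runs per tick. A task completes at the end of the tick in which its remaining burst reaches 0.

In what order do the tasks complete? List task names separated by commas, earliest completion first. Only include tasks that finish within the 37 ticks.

t=0: queue=[A] q_used=0 → run A
t=1: queue=[A,B,E] q_used=1 → run A
t=2: queue=[B,E,A] q_used=0 → run B
t=3: queue=[B,E,A,D,G] q_used=1 → run B
t=4: queue=[E,A,D,G,B,H] q_used=0 → run E
t=5: queue=[E,A,D,G,B,H] q_used=1 → run E
t=6: queue=[A,D,G,B,H,E] q_used=0 → run A
t=7: queue=[A,D,G,B,H,E] q_used=1 → run A
t=8: queue=[D,G,B,H,E,A] q_used=0 → run D
t=9: queue=[D,G,B,H,E,A] q_used=1 → run D
t=10: queue=[G,B,H,E,A,D] q_used=0 → run G
t=11: queue=[G,B,H,E,A,D] q_used=1 → run G
t=12: queue=[B,H,E,A,D,G] q_used=0 → run B
t=13: queue=[B,H,E,A,D,G] q_used=1 → run B
t=14: queue=[H,E,A,D,G,B] q_used=0 → run H
t=15: queue=[H,E,A,D,G,B] q_used=1 → run H
t=16: queue=[E,A,D,G,B,H] q_used=0 → run E
t=17: queue=[E,A,D,G,B,H] q_used=1 → run E
t=18: queue=[A,D,G,B,H,E] q_used=0 → run A
t=19: queue=[A,D,G,B,H,E] q_used=1 → run A
t=20: queue=[D,G,B,H,E,A] q_used=0 → run D
t=21: queue=[D,G,B,H,E,A] q_used=1 → run D
t=22: queue=[G,B,H,E,A,D] q_used=0 → run G
t=23: queue=[G,B,H,E,A,D] q_used=1 → run G
t=24: queue=[B,H,E,A,D] q_used=0 → run B
t=25: queue=[H,E,A,D] q_used=0 → run H
t=26: queue=[H,E,A,D] q_used=1 → run H
t=27: queue=[E,A,D,H] q_used=0 → run E
t=28: queue=[A,D,H] q_used=0 → run A
t=29: queue=[A,D,H] q_used=1 → run A
t=30: queue=[D,H] q_used=0 → run D
t=31: queue=[D,H] q_used=1 → run D
t=32: queue=[H] q_used=0 → run H
t=33: (idle)
t=34: (idle)
t=35: (idle)
t=36: (idle)

completion order = G, B, E, A, D, H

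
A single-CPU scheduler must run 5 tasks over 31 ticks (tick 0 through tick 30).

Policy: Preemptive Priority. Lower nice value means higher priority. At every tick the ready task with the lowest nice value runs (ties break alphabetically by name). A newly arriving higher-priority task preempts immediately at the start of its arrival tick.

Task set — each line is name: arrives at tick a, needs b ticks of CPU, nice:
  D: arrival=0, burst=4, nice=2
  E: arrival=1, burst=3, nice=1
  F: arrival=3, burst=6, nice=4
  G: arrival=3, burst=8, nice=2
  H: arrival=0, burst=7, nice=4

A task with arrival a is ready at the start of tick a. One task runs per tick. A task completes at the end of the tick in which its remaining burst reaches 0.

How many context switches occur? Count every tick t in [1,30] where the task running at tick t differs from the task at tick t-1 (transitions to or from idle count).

context switches = 6

t=0: ready={D,H} → run D
t=1: ready={D,E,H} → run E
t=2: ready={D,E,H} → run E
t=3: ready={D,E,F,G,H} → run E
t=4: ready={D,F,G,H} → run D
t=5: ready={D,F,G,H} → run D
t=6: ready={D,F,G,H} → run D
t=7: ready={F,G,H} → run G
t=8: ready={F,G,H} → run G
t=9: ready={F,G,H} → run G
t=10: ready={F,G,H} → run G
t=11: ready={F,G,H} → run G
t=12: ready={F,G,H} → run G
t=13: ready={F,G,H} → run G
t=14: ready={F,G,H} → run G
t=15: ready={F,H} → run F
t=16: ready={F,H} → run F
t=17: ready={F,H} → run F
t=18: ready={F,H} → run F
t=19: ready={F,H} → run F
t=20: ready={F,H} → run F
t=21: ready={H} → run H
t=22: ready={H} → run H
t=23: ready={H} → run H
t=24: ready={H} → run H
t=25: ready={H} → run H
t=26: ready={H} → run H
t=27: ready={H} → run H
t=28: (idle)
t=29: (idle)
t=30: (idle)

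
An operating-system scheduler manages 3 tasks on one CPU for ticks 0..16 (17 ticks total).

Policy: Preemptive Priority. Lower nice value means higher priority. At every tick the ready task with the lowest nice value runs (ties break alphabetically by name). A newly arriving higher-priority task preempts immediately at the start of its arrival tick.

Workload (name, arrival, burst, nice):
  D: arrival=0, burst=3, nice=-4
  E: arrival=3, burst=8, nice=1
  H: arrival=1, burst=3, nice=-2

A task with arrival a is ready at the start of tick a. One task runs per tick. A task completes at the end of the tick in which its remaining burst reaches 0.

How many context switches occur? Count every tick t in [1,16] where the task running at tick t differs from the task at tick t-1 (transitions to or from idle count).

t=0: ready={D} → run D
t=1: ready={D,H} → run D
t=2: ready={D,H} → run D
t=3: ready={E,H} → run H
t=4: ready={E,H} → run H
t=5: ready={E,H} → run H
t=6: ready={E} → run E
t=7: ready={E} → run E
t=8: ready={E} → run E
t=9: ready={E} → run E
t=10: ready={E} → run E
t=11: ready={E} → run E
t=12: ready={E} → run E
t=13: ready={E} → run E
t=14: (idle)
t=15: (idle)
t=16: (idle)

context switches = 3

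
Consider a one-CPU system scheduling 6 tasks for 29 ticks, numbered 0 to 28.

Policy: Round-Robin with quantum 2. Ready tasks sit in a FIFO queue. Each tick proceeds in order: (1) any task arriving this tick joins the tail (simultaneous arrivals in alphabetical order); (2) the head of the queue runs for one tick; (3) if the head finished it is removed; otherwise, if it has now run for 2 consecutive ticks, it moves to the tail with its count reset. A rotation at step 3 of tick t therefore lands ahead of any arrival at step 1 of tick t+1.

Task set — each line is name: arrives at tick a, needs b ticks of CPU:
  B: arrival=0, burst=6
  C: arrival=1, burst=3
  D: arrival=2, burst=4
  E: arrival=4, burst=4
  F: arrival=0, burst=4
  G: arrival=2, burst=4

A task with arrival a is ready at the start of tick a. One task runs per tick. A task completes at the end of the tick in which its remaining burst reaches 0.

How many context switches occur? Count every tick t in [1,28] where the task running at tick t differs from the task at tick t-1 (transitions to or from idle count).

context switches = 13

t=0: queue=[B,F] q_used=0 → run B
t=1: queue=[B,F,C] q_used=1 → run B
t=2: queue=[F,C,B,D,G] q_used=0 → run F
t=3: queue=[F,C,B,D,G] q_used=1 → run F
t=4: queue=[C,B,D,G,F,E] q_used=0 → run C
t=5: queue=[C,B,D,G,F,E] q_used=1 → run C
t=6: queue=[B,D,G,F,E,C] q_used=0 → run B
t=7: queue=[B,D,G,F,E,C] q_used=1 → run B
t=8: queue=[D,G,F,E,C,B] q_used=0 → run D
t=9: queue=[D,G,F,E,C,B] q_used=1 → run D
t=10: queue=[G,F,E,C,B,D] q_used=0 → run G
t=11: queue=[G,F,E,C,B,D] q_used=1 → run G
t=12: queue=[F,E,C,B,D,G] q_used=0 → run F
t=13: queue=[F,E,C,B,D,G] q_used=1 → run F
t=14: queue=[E,C,B,D,G] q_used=0 → run E
t=15: queue=[E,C,B,D,G] q_used=1 → run E
t=16: queue=[C,B,D,G,E] q_used=0 → run C
t=17: queue=[B,D,G,E] q_used=0 → run B
t=18: queue=[B,D,G,E] q_used=1 → run B
t=19: queue=[D,G,E] q_used=0 → run D
t=20: queue=[D,G,E] q_used=1 → run D
t=21: queue=[G,E] q_used=0 → run G
t=22: queue=[G,E] q_used=1 → run G
t=23: queue=[E] q_used=0 → run E
t=24: queue=[E] q_used=1 → run E
t=25: (idle)
t=26: (idle)
t=27: (idle)
t=28: (idle)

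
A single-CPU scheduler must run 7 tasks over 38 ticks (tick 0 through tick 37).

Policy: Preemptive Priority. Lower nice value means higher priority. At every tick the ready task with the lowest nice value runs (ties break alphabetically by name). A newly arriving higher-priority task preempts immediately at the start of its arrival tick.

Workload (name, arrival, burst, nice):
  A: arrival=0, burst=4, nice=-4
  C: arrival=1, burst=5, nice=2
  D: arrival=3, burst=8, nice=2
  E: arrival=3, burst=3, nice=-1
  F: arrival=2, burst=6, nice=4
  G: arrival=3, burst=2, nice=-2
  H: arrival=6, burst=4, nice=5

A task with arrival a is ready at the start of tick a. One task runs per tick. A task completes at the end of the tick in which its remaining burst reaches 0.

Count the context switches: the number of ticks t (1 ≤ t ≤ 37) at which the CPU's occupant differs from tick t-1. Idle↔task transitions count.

t=0: ready={A} → run A
t=1: ready={A,C} → run A
t=2: ready={A,C,F} → run A
t=3: ready={A,C,D,E,F,G} → run A
t=4: ready={C,D,E,F,G} → run G
t=5: ready={C,D,E,F,G} → run G
t=6: ready={C,D,E,F,H} → run E
t=7: ready={C,D,E,F,H} → run E
t=8: ready={C,D,E,F,H} → run E
t=9: ready={C,D,F,H} → run C
t=10: ready={C,D,F,H} → run C
t=11: ready={C,D,F,H} → run C
t=12: ready={C,D,F,H} → run C
t=13: ready={C,D,F,H} → run C
t=14: ready={D,F,H} → run D
t=15: ready={D,F,H} → run D
t=16: ready={D,F,H} → run D
t=17: ready={D,F,H} → run D
t=18: ready={D,F,H} → run D
t=19: ready={D,F,H} → run D
t=20: ready={D,F,H} → run D
t=21: ready={D,F,H} → run D
t=22: ready={F,H} → run F
t=23: ready={F,H} → run F
t=24: ready={F,H} → run F
t=25: ready={F,H} → run F
t=26: ready={F,H} → run F
t=27: ready={F,H} → run F
t=28: ready={H} → run H
t=29: ready={H} → run H
t=30: ready={H} → run H
t=31: ready={H} → run H
t=32: (idle)
t=33: (idle)
t=34: (idle)
t=35: (idle)
t=36: (idle)
t=37: (idle)

context switches = 7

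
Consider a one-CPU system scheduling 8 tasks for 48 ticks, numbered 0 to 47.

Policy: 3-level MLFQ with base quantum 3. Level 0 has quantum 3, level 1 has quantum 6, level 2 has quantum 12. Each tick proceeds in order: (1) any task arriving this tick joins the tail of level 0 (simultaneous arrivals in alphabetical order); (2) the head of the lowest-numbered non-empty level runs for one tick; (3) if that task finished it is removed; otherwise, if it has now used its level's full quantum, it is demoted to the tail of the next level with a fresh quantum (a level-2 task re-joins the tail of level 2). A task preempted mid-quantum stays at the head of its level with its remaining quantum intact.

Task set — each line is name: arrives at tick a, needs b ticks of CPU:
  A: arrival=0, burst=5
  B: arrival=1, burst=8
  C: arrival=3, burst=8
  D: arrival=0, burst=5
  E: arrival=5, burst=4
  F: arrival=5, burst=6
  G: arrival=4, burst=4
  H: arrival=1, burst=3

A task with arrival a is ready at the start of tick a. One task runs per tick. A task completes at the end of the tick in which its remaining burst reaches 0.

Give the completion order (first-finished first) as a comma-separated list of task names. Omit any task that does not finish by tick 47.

completion order = H, A, D, B, C, G, E, F

t=0: L0/L1/L2 = AD/-/- → run A
t=1: L0/L1/L2 = ADBH/-/- → run A
t=2: L0/L1/L2 = ADBH/-/- → run A
t=3: L0/L1/L2 = DBHC/A/- → run D
t=4: L0/L1/L2 = DBHCG/A/- → run D
t=5: L0/L1/L2 = DBHCGEF/A/- → run D
t=6: L0/L1/L2 = BHCGEF/AD/- → run B
t=7: L0/L1/L2 = BHCGEF/AD/- → run B
t=8: L0/L1/L2 = BHCGEF/AD/- → run B
t=9: L0/L1/L2 = HCGEF/ADB/- → run H
t=10: L0/L1/L2 = HCGEF/ADB/- → run H
t=11: L0/L1/L2 = HCGEF/ADB/- → run H
t=12: L0/L1/L2 = CGEF/ADB/- → run C
t=13: L0/L1/L2 = CGEF/ADB/- → run C
t=14: L0/L1/L2 = CGEF/ADB/- → run C
t=15: L0/L1/L2 = GEF/ADBC/- → run G
t=16: L0/L1/L2 = GEF/ADBC/- → run G
t=17: L0/L1/L2 = GEF/ADBC/- → run G
t=18: L0/L1/L2 = EF/ADBCG/- → run E
t=19: L0/L1/L2 = EF/ADBCG/- → run E
t=20: L0/L1/L2 = EF/ADBCG/- → run E
t=21: L0/L1/L2 = F/ADBCGE/- → run F
t=22: L0/L1/L2 = F/ADBCGE/- → run F
t=23: L0/L1/L2 = F/ADBCGE/- → run F
t=24: L0/L1/L2 = -/ADBCGEF/- → run A
t=25: L0/L1/L2 = -/ADBCGEF/- → run A
t=26: L0/L1/L2 = -/DBCGEF/- → run D
t=27: L0/L1/L2 = -/DBCGEF/- → run D
t=28: L0/L1/L2 = -/BCGEF/- → run B
t=29: L0/L1/L2 = -/BCGEF/- → run B
t=30: L0/L1/L2 = -/BCGEF/- → run B
t=31: L0/L1/L2 = -/BCGEF/- → run B
t=32: L0/L1/L2 = -/BCGEF/- → run B
t=33: L0/L1/L2 = -/CGEF/- → run C
t=34: L0/L1/L2 = -/CGEF/- → run C
t=35: L0/L1/L2 = -/CGEF/- → run C
t=36: L0/L1/L2 = -/CGEF/- → run C
t=37: L0/L1/L2 = -/CGEF/- → run C
t=38: L0/L1/L2 = -/GEF/- → run G
t=39: L0/L1/L2 = -/EF/- → run E
t=40: L0/L1/L2 = -/F/- → run F
t=41: L0/L1/L2 = -/F/- → run F
t=42: L0/L1/L2 = -/F/- → run F
t=43: (idle)
t=44: (idle)
t=45: (idle)
t=46: (idle)
t=47: (idle)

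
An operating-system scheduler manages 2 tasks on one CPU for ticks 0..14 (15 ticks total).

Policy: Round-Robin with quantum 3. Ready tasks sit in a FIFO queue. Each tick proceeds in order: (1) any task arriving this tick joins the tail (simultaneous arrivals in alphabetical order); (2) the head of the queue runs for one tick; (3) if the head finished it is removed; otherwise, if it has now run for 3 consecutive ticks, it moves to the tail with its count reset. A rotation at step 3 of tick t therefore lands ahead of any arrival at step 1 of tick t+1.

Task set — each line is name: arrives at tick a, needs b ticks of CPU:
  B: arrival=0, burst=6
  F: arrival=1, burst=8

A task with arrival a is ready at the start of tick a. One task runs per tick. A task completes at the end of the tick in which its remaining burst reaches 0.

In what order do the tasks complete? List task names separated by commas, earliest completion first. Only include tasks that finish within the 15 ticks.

t=0: queue=[B] q_used=0 → run B
t=1: queue=[B,F] q_used=1 → run B
t=2: queue=[B,F] q_used=2 → run B
t=3: queue=[F,B] q_used=0 → run F
t=4: queue=[F,B] q_used=1 → run F
t=5: queue=[F,B] q_used=2 → run F
t=6: queue=[B,F] q_used=0 → run B
t=7: queue=[B,F] q_used=1 → run B
t=8: queue=[B,F] q_used=2 → run B
t=9: queue=[F] q_used=0 → run F
t=10: queue=[F] q_used=1 → run F
t=11: queue=[F] q_used=2 → run F
t=12: queue=[F] q_used=0 → run F
t=13: queue=[F] q_used=1 → run F
t=14: (idle)

completion order = B, F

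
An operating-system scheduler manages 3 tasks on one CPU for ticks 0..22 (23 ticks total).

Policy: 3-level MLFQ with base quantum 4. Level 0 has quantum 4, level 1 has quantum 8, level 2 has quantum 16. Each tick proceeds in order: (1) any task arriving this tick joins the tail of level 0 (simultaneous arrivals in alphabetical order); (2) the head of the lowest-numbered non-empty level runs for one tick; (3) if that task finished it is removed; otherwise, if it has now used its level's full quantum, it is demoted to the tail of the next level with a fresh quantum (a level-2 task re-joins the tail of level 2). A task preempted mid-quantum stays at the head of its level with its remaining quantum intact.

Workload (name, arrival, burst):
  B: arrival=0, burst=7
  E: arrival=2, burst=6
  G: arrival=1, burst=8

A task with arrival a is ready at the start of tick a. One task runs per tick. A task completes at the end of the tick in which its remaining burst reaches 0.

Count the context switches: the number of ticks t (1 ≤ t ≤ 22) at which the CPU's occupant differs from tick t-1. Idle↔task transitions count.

t=0: L0/L1/L2 = B/-/- → run B
t=1: L0/L1/L2 = BG/-/- → run B
t=2: L0/L1/L2 = BGE/-/- → run B
t=3: L0/L1/L2 = BGE/-/- → run B
t=4: L0/L1/L2 = GE/B/- → run G
t=5: L0/L1/L2 = GE/B/- → run G
t=6: L0/L1/L2 = GE/B/- → run G
t=7: L0/L1/L2 = GE/B/- → run G
t=8: L0/L1/L2 = E/BG/- → run E
t=9: L0/L1/L2 = E/BG/- → run E
t=10: L0/L1/L2 = E/BG/- → run E
t=11: L0/L1/L2 = E/BG/- → run E
t=12: L0/L1/L2 = -/BGE/- → run B
t=13: L0/L1/L2 = -/BGE/- → run B
t=14: L0/L1/L2 = -/BGE/- → run B
t=15: L0/L1/L2 = -/GE/- → run G
t=16: L0/L1/L2 = -/GE/- → run G
t=17: L0/L1/L2 = -/GE/- → run G
t=18: L0/L1/L2 = -/GE/- → run G
t=19: L0/L1/L2 = -/E/- → run E
t=20: L0/L1/L2 = -/E/- → run E
t=21: (idle)
t=22: (idle)

context switches = 6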